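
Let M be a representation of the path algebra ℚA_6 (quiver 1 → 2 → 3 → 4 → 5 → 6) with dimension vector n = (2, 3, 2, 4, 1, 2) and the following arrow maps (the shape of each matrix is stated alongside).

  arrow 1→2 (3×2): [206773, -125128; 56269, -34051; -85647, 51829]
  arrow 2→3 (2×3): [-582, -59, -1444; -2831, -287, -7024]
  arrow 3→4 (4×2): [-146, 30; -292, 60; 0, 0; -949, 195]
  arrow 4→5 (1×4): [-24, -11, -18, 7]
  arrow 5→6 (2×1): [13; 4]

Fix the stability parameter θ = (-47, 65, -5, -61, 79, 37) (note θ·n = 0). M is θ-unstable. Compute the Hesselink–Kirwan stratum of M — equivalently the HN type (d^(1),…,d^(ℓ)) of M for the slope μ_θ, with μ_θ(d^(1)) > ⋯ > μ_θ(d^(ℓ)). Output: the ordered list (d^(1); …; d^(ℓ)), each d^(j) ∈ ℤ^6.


Barcode: M ≅ I[1,3], I[1,6], I[2,2], I[4,4]^3, I[6,6]. HN layers by μ_θ (7 steps, strictly decreasing):
  μ^(1)=65; μ^(2)=58; μ^(3)=37; μ^(4)=30; μ^(5)=-1/3; μ^(6)=-47; μ^(7)=-61

((0, 1, 0, 0, 0, 0); (0, 0, 0, 0, 1, 1); (0, 0, 0, 0, 0, 1); (0, 1, 1, 0, 0, 0); (0, 1, 1, 1, 0, 0); (2, 0, 0, 0, 0, 0); (0, 0, 0, 3, 0, 0))


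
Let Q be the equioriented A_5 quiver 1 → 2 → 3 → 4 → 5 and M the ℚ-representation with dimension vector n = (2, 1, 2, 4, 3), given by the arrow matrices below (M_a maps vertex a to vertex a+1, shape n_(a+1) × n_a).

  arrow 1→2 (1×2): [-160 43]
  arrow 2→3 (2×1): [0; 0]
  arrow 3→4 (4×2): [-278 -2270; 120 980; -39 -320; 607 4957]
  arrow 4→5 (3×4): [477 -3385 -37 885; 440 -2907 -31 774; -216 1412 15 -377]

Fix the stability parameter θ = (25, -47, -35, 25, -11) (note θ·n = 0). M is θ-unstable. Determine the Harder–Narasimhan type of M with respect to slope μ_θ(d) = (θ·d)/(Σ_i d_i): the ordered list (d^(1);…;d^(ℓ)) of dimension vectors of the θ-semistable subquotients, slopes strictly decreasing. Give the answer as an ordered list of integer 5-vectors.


Via rank(M_{q-1}∘⋯∘M_p): M ≅ I[1,1], I[1,2], I[3,5]^2, I[4,4], I[4,5].
μ_θ-semistable layers: μ^(1)=25; μ^(2)=7; μ^(3)=-11; μ^(4)=-35

((1, 0, 0, 1, 0); (0, 0, 0, 3, 3); (1, 1, 0, 0, 0); (0, 0, 2, 0, 0))


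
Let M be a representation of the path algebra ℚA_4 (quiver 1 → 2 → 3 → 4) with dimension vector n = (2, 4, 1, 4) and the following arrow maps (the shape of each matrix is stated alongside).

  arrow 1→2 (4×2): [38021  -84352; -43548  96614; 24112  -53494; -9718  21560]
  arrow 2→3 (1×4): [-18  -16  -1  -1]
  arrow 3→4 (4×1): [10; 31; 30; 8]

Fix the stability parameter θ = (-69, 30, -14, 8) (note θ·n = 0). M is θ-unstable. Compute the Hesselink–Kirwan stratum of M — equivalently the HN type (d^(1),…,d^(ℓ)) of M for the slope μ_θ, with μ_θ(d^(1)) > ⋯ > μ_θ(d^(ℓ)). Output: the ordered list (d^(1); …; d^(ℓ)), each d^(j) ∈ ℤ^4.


Via rank(M_{q-1}∘⋯∘M_p): M ≅ I[1,2], I[1,4], I[2,2]^2, I[4,4]^3.
μ_θ-semistable layers: μ^(1)=30; μ^(2)=8; μ^(3)=-69

((0, 3, 0, 0); (0, 1, 1, 4); (2, 0, 0, 0))


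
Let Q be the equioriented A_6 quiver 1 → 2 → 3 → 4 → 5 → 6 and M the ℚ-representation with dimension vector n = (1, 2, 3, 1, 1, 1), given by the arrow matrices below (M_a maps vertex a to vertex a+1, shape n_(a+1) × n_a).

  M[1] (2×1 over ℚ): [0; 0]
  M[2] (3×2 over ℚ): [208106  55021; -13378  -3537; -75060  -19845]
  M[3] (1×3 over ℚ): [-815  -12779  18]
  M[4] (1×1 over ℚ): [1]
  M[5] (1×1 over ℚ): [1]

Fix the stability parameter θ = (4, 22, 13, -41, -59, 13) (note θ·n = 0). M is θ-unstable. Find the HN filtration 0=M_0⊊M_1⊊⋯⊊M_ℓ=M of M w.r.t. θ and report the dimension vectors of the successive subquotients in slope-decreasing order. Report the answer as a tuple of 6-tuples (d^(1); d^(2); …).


Interval decomposition of M: I[1,1], I[2,3], I[2,6], I[3,3].
HN type (ℓ=4): μ^(1)=35/2; μ^(2)=13; μ^(3)=4; μ^(4)=-65/4

((0, 1, 1, 0, 0, 0); (0, 0, 1, 0, 0, 1); (1, 0, 0, 0, 0, 0); (0, 1, 1, 1, 1, 0))


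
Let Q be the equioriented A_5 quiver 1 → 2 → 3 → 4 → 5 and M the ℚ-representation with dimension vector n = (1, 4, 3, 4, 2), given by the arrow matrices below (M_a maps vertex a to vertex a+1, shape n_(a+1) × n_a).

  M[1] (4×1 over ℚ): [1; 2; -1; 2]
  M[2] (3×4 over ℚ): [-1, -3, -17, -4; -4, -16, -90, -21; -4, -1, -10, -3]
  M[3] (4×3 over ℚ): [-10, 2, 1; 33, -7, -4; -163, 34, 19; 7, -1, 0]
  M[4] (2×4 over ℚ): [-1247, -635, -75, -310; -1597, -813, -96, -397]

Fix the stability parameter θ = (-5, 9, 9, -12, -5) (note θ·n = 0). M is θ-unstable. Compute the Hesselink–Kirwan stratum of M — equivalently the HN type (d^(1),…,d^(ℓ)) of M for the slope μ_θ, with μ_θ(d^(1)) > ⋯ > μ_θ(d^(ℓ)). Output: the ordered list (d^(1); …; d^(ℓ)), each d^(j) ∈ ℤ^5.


Barcode: M ≅ I[1,5], I[2,2], I[2,4], I[2,5], I[4,4]. HN layers by μ_θ (5 steps, strictly decreasing):
  μ^(1)=9; μ^(2)=2; μ^(3)=1/4; μ^(4)=-5; μ^(5)=-12

((0, 1, 0, 0, 0); (0, 1, 1, 1, 0); (0, 2, 2, 2, 2); (1, 0, 0, 0, 0); (0, 0, 0, 1, 0))


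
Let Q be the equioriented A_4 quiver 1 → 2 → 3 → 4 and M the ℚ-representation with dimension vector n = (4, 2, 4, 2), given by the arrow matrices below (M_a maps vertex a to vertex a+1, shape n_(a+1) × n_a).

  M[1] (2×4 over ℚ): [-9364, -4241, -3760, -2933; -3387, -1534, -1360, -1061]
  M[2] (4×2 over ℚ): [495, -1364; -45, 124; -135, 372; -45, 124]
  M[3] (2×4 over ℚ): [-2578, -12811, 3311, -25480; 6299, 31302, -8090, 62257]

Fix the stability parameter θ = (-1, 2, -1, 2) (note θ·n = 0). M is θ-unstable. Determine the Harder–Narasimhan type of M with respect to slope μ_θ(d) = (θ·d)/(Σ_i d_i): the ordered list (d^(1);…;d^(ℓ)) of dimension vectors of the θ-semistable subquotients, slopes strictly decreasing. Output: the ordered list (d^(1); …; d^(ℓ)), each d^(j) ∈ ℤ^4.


Via rank(M_{q-1}∘⋯∘M_p): M ≅ I[1,1]^2, I[1,2], I[1,3], I[3,3], I[3,4]^2.
μ_θ-semistable layers: μ^(1)=2; μ^(2)=1/2; μ^(3)=-1

((0, 1, 0, 2); (0, 1, 1, 0); (4, 0, 3, 0))


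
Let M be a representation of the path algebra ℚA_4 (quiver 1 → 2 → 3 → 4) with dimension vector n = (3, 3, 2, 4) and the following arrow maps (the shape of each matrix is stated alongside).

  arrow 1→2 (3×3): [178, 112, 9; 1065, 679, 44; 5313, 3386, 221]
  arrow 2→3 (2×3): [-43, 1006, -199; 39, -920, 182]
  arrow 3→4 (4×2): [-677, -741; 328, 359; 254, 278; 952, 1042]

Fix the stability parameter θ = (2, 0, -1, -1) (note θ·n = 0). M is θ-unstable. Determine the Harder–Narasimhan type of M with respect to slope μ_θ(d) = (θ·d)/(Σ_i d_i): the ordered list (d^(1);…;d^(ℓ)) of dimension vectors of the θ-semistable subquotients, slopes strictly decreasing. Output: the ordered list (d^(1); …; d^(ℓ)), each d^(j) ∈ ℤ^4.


Interval decomposition of M: I[1,2], I[1,4]^2, I[4,4]^2.
HN type (ℓ=3): μ^(1)=1; μ^(2)=0; μ^(3)=-1

((1, 1, 0, 0); (2, 2, 2, 2); (0, 0, 0, 2))


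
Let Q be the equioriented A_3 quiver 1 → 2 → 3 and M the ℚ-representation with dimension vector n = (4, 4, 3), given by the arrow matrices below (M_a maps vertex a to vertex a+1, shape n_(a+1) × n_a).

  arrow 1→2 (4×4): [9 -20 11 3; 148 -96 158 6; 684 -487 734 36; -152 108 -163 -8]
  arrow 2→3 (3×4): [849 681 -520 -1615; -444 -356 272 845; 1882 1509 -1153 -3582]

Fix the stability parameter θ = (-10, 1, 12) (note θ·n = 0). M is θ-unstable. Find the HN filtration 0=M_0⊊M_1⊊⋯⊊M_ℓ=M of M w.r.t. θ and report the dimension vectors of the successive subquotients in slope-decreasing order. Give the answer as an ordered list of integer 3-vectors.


Barcode: M ≅ I[1,2], I[1,3]^3. HN layers by μ_θ (3 steps, strictly decreasing):
  μ^(1)=12; μ^(2)=1; μ^(3)=-10

((0, 0, 3); (0, 4, 0); (4, 0, 0))


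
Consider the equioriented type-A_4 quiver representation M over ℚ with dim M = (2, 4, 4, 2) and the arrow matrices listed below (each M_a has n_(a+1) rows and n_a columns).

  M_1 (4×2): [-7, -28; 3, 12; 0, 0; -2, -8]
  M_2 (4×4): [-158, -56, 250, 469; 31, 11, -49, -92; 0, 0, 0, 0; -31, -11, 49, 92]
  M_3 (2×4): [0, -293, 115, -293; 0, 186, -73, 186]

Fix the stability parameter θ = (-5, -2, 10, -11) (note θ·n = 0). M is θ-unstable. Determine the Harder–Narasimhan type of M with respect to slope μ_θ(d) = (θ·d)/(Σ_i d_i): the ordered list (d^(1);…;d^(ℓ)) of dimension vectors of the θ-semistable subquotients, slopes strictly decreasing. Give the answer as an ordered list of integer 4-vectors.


Interval decomposition of M: I[1,1], I[1,2], I[2,2], I[2,3]^2, I[3,4]^2.
HN type (ℓ=4): μ^(1)=10; μ^(2)=-1/2; μ^(3)=-2; μ^(4)=-5

((0, 0, 2, 0); (0, 0, 2, 2); (0, 4, 0, 0); (2, 0, 0, 0))


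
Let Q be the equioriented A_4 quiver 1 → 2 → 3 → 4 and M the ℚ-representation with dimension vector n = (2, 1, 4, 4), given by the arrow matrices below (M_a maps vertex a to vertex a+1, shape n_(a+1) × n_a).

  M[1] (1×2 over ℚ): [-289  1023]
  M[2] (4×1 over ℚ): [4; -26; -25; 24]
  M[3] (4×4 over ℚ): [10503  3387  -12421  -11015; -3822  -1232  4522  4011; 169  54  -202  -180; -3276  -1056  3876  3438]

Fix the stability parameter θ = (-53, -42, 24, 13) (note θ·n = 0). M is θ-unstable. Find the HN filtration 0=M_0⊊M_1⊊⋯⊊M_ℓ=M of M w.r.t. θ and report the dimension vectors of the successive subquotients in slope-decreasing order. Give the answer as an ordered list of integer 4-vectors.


Interval decomposition of M: I[1,1], I[1,4], I[3,3], I[3,4]^2, I[4,4].
HN type (ℓ=5): μ^(1)=24; μ^(2)=37/2; μ^(3)=13; μ^(4)=-42; μ^(5)=-53

((0, 0, 1, 0); (0, 0, 3, 3); (0, 0, 0, 1); (0, 1, 0, 0); (2, 0, 0, 0))


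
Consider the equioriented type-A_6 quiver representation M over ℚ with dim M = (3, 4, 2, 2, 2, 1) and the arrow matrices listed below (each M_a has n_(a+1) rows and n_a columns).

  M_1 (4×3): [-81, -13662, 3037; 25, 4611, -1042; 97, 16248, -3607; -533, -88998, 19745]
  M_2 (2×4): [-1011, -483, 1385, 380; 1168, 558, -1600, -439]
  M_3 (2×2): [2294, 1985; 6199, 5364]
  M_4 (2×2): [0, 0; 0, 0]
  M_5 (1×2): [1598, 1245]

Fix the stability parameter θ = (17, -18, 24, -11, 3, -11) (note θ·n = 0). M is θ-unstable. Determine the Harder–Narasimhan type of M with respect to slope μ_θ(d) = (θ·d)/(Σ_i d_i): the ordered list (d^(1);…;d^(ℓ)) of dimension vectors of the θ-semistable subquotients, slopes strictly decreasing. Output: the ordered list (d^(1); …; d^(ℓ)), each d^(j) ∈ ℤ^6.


Interval decomposition of M: I[1,1], I[1,4]^2, I[2,2]^2, I[5,5], I[5,6].
HN type (ℓ=6): μ^(1)=17; μ^(2)=13/2; μ^(3)=3; μ^(4)=-1/2; μ^(5)=-4; μ^(6)=-18

((1, 0, 0, 0, 0, 0); (0, 0, 2, 2, 0, 0); (0, 0, 0, 0, 1, 0); (2, 2, 0, 0, 0, 0); (0, 0, 0, 0, 1, 1); (0, 2, 0, 0, 0, 0))


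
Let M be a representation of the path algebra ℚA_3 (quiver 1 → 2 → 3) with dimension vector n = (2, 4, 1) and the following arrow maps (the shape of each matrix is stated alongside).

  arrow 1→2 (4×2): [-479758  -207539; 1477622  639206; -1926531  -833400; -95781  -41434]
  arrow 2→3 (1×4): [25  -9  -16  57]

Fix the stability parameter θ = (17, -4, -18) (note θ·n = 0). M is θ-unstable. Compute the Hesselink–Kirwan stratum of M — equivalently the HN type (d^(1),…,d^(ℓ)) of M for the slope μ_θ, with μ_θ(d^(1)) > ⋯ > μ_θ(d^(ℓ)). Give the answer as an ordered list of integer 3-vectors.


Via rank(M_{q-1}∘⋯∘M_p): M ≅ I[1,2], I[1,3], I[2,2]^2.
μ_θ-semistable layers: μ^(1)=13/2; μ^(2)=-5/3; μ^(3)=-4

((1, 1, 0); (1, 1, 1); (0, 2, 0))


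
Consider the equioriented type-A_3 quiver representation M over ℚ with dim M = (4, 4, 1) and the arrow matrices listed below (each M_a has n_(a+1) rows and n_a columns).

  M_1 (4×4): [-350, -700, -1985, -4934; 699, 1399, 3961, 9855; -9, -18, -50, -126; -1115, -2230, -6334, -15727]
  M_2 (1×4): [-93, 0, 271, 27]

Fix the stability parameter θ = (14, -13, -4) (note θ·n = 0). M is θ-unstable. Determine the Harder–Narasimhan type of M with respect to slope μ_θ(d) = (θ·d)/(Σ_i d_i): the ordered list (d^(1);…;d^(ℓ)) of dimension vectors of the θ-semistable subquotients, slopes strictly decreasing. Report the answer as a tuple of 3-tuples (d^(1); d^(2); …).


Via rank(M_{q-1}∘⋯∘M_p): M ≅ I[1,2]^3, I[1,3].
μ_θ-semistable layers: μ^(1)=1/2; μ^(2)=-1

((3, 3, 0); (1, 1, 1))


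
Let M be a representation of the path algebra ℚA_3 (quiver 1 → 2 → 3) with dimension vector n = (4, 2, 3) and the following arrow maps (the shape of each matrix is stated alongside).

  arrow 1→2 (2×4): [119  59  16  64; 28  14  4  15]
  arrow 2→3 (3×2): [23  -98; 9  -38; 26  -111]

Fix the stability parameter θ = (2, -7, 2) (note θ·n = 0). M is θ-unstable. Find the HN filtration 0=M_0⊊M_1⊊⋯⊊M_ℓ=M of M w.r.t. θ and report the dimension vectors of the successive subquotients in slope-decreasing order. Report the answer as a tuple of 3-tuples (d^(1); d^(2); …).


Barcode: M ≅ I[1,1]^2, I[1,3]^2, I[3,3]. HN layers by μ_θ (2 steps, strictly decreasing):
  μ^(1)=2; μ^(2)=-5/2

((2, 0, 3); (2, 2, 0))


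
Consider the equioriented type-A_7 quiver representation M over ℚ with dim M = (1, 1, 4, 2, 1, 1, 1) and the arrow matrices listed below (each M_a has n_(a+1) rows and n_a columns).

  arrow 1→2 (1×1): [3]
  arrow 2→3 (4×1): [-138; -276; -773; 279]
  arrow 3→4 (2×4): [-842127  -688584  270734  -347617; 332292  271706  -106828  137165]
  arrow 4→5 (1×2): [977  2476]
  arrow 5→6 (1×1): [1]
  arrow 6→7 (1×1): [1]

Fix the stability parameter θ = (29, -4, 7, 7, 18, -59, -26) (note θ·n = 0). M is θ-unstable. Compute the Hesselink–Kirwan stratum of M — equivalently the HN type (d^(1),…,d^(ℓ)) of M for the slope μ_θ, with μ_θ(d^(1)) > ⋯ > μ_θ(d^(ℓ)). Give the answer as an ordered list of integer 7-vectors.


Barcode: M ≅ I[1,7], I[3,3]^2, I[3,4]. HN layers by μ_θ (2 steps, strictly decreasing):
  μ^(1)=7; μ^(2)=-4

((0, 0, 3, 1, 0, 0, 0); (1, 1, 1, 1, 1, 1, 1))


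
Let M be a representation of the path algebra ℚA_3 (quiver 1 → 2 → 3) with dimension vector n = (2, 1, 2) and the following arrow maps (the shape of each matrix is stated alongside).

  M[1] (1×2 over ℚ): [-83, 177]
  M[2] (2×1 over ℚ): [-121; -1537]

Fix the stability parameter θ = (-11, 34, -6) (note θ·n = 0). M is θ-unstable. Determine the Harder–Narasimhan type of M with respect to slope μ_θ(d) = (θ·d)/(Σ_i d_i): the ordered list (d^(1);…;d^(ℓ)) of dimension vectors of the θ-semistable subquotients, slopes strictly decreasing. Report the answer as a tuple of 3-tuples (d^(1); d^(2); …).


Via rank(M_{q-1}∘⋯∘M_p): M ≅ I[1,1], I[1,3], I[3,3].
μ_θ-semistable layers: μ^(1)=14; μ^(2)=-6; μ^(3)=-11

((0, 1, 1); (0, 0, 1); (2, 0, 0))


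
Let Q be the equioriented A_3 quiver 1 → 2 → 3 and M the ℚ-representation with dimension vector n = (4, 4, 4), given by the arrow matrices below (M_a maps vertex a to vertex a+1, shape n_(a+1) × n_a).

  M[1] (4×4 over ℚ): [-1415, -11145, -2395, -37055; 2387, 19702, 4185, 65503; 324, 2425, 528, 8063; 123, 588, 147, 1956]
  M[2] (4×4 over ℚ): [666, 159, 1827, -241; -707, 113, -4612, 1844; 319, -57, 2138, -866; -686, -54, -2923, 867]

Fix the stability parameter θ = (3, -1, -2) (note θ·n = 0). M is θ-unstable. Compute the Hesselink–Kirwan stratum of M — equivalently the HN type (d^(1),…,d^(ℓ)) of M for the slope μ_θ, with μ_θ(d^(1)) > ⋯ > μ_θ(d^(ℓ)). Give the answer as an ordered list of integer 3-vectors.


Barcode: M ≅ I[1,1], I[1,2], I[1,3]^2, I[2,3], I[3,3]. HN layers by μ_θ (5 steps, strictly decreasing):
  μ^(1)=3; μ^(2)=1; μ^(3)=0; μ^(4)=-3/2; μ^(5)=-2

((1, 0, 0); (1, 1, 0); (2, 2, 2); (0, 1, 1); (0, 0, 1))


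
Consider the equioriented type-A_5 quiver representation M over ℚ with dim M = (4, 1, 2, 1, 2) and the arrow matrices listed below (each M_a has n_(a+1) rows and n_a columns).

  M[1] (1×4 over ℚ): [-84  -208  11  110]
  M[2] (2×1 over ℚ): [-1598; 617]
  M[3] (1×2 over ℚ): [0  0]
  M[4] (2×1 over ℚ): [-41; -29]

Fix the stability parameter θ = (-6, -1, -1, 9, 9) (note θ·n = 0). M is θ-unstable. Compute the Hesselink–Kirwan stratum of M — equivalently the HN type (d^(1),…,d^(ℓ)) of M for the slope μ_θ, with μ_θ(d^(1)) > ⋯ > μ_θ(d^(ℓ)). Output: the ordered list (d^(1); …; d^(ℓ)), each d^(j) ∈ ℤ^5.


Via rank(M_{q-1}∘⋯∘M_p): M ≅ I[1,1]^3, I[1,3], I[3,3], I[4,5], I[5,5].
μ_θ-semistable layers: μ^(1)=9; μ^(2)=-1; μ^(3)=-6

((0, 0, 0, 1, 2); (0, 1, 2, 0, 0); (4, 0, 0, 0, 0))


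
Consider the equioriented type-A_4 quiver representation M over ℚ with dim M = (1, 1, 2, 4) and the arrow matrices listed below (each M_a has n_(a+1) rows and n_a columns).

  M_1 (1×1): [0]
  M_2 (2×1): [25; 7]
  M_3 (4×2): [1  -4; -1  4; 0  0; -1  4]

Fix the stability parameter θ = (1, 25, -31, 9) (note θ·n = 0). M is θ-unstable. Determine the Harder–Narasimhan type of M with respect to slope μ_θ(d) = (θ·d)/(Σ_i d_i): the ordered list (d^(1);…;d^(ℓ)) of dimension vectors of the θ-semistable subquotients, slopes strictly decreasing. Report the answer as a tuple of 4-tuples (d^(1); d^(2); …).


Interval decomposition of M: I[1,1], I[2,4], I[3,3], I[4,4]^3.
HN type (ℓ=4): μ^(1)=9; μ^(2)=1; μ^(3)=-3; μ^(4)=-31

((0, 0, 0, 4); (1, 0, 0, 0); (0, 1, 1, 0); (0, 0, 1, 0))


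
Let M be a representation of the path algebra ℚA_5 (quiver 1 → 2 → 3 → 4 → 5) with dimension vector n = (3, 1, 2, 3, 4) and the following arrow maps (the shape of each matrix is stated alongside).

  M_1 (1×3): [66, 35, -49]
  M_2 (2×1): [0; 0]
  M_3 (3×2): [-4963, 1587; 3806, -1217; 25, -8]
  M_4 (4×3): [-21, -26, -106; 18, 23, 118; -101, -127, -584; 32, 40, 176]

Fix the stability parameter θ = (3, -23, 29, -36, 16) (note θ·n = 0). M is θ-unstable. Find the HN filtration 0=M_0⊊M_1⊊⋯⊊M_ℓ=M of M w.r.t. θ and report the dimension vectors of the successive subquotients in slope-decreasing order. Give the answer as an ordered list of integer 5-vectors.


Via rank(M_{q-1}∘⋯∘M_p): M ≅ I[1,1]^2, I[1,2], I[3,5]^2, I[4,4], I[5,5]^2.
μ_θ-semistable layers: μ^(1)=16; μ^(2)=3; μ^(3)=-7/2; μ^(4)=-10; μ^(5)=-36

((0, 0, 0, 0, 4); (2, 0, 0, 0, 0); (0, 0, 2, 2, 0); (1, 1, 0, 0, 0); (0, 0, 0, 1, 0))


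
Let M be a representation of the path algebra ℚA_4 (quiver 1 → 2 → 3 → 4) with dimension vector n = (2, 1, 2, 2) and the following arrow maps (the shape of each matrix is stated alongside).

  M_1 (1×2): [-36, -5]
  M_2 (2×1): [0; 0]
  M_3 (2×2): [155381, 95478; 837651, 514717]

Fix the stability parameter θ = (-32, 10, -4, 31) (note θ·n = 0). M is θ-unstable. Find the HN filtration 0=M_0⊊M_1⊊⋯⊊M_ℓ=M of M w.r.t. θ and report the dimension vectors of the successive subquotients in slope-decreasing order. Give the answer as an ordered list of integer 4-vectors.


Via rank(M_{q-1}∘⋯∘M_p): M ≅ I[1,1], I[1,2], I[3,4]^2.
μ_θ-semistable layers: μ^(1)=31; μ^(2)=10; μ^(3)=-4; μ^(4)=-32

((0, 0, 0, 2); (0, 1, 0, 0); (0, 0, 2, 0); (2, 0, 0, 0))


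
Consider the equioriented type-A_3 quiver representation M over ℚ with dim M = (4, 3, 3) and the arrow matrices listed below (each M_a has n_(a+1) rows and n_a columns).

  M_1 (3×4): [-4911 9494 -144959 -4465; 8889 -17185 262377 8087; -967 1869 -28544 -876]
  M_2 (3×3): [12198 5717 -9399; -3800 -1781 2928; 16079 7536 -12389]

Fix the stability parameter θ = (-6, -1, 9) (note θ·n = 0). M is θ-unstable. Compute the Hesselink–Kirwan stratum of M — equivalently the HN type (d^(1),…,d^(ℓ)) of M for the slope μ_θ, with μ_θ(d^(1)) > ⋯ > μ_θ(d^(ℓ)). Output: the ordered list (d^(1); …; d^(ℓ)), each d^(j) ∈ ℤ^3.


Interval decomposition of M: I[1,1], I[1,3]^3.
HN type (ℓ=3): μ^(1)=9; μ^(2)=-1; μ^(3)=-6

((0, 0, 3); (0, 3, 0); (4, 0, 0))


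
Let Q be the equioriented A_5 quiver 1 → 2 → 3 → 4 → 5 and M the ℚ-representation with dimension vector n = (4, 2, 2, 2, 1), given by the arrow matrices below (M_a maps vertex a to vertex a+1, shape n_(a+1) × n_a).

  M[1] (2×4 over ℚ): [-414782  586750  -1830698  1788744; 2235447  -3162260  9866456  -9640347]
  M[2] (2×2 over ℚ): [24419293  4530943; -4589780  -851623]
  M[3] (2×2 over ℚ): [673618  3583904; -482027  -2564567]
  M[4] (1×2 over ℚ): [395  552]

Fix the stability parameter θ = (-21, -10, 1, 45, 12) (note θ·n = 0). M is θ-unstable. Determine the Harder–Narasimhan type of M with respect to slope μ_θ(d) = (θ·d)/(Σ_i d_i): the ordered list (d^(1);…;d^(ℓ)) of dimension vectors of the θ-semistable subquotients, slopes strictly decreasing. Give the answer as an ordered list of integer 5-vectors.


Via rank(M_{q-1}∘⋯∘M_p): M ≅ I[1,1]^2, I[1,4], I[1,5].
μ_θ-semistable layers: μ^(1)=45; μ^(2)=57/2; μ^(3)=1; μ^(4)=-10; μ^(5)=-21

((0, 0, 0, 1, 0); (0, 0, 0, 1, 1); (0, 0, 2, 0, 0); (0, 2, 0, 0, 0); (4, 0, 0, 0, 0))


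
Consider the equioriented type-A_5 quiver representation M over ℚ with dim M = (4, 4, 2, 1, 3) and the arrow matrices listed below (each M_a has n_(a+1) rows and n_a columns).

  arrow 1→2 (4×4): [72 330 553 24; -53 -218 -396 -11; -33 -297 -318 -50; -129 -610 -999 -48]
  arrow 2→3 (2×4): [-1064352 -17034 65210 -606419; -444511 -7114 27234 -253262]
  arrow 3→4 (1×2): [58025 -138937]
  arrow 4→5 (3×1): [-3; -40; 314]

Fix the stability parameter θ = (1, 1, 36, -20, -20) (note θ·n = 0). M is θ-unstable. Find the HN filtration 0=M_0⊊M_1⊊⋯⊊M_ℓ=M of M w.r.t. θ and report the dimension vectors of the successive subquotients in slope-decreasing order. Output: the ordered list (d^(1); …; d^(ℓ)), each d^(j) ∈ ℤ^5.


Via rank(M_{q-1}∘⋯∘M_p): M ≅ I[1,2]^2, I[1,3], I[1,5], I[5,5]^2.
μ_θ-semistable layers: μ^(1)=36; μ^(2)=1; μ^(3)=-2/5; μ^(4)=-20

((0, 0, 1, 0, 0); (3, 3, 0, 0, 0); (1, 1, 1, 1, 1); (0, 0, 0, 0, 2))


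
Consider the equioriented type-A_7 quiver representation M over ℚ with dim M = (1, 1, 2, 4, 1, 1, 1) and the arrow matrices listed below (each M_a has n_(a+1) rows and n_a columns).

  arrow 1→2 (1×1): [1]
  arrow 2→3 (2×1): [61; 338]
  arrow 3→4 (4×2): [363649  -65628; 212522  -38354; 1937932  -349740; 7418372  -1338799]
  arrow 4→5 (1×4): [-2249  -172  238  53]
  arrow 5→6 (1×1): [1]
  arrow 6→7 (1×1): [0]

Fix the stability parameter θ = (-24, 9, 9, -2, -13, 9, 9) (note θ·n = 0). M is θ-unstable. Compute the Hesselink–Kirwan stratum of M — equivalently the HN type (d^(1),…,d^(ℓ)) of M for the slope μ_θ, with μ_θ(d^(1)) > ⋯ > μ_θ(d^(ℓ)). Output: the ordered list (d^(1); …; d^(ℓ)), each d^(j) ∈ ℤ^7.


Via rank(M_{q-1}∘⋯∘M_p): M ≅ I[1,6], I[3,4], I[4,4]^2, I[7,7].
μ_θ-semistable layers: μ^(1)=9; μ^(2)=7/2; μ^(3)=3/4; μ^(4)=-2; μ^(5)=-24

((0, 0, 0, 0, 0, 1, 1); (0, 0, 1, 1, 0, 0, 0); (0, 1, 1, 1, 1, 0, 0); (0, 0, 0, 2, 0, 0, 0); (1, 0, 0, 0, 0, 0, 0))


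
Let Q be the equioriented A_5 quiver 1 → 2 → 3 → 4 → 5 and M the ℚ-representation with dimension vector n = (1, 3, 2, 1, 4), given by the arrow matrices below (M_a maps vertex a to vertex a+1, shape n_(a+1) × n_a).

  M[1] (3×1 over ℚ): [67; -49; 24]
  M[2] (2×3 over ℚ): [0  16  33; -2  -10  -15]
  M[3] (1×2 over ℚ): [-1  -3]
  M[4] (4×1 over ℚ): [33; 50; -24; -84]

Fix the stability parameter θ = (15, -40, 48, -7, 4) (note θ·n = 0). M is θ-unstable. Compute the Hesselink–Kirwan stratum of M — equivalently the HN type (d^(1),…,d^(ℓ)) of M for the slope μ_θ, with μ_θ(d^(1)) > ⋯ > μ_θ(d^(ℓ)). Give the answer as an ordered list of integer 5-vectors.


Barcode: M ≅ I[1,5], I[2,2], I[2,3], I[5,5]^3. HN layers by μ_θ (5 steps, strictly decreasing):
  μ^(1)=48; μ^(2)=15; μ^(3)=4; μ^(4)=-25/2; μ^(5)=-40

((0, 0, 1, 0, 0); (0, 0, 1, 1, 1); (0, 0, 0, 0, 3); (1, 1, 0, 0, 0); (0, 2, 0, 0, 0))


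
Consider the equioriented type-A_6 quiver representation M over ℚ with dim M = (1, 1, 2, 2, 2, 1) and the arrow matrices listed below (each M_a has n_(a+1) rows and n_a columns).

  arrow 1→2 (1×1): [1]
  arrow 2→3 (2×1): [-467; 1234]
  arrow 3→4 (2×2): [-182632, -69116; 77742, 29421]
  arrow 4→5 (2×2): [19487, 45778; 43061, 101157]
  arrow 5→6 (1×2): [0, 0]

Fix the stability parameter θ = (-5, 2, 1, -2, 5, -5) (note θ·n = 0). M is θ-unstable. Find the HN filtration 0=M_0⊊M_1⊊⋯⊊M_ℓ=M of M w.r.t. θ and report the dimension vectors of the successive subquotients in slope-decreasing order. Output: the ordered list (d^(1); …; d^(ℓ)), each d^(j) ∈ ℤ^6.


Via rank(M_{q-1}∘⋯∘M_p): M ≅ I[1,3], I[3,5], I[4,5], I[6,6].
μ_θ-semistable layers: μ^(1)=5; μ^(2)=3/2; μ^(3)=-1/2; μ^(4)=-2; μ^(5)=-5

((0, 0, 0, 0, 2, 0); (0, 1, 1, 0, 0, 0); (0, 0, 1, 1, 0, 0); (0, 0, 0, 1, 0, 0); (1, 0, 0, 0, 0, 1))


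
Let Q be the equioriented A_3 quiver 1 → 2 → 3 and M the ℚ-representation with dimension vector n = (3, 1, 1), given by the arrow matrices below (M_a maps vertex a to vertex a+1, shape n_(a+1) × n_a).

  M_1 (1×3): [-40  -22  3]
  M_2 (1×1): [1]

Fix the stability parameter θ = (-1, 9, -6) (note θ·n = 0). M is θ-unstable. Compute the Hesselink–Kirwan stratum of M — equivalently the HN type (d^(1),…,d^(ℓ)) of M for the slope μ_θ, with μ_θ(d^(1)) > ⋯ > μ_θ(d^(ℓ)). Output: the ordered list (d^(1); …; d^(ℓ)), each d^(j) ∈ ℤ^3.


Interval decomposition of M: I[1,1]^2, I[1,3].
HN type (ℓ=2): μ^(1)=3/2; μ^(2)=-1

((0, 1, 1); (3, 0, 0))


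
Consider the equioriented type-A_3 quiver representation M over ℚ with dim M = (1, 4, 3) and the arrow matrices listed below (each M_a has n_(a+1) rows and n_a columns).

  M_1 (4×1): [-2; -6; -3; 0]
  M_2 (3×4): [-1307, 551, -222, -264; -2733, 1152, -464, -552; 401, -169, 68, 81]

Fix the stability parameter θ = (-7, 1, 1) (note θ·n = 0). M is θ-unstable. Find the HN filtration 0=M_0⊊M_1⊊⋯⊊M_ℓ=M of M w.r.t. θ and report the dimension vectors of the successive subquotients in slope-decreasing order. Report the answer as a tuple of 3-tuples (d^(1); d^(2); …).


Barcode: M ≅ I[1,3], I[2,2], I[2,3]^2. HN layers by μ_θ (2 steps, strictly decreasing):
  μ^(1)=1; μ^(2)=-7

((0, 4, 3); (1, 0, 0))


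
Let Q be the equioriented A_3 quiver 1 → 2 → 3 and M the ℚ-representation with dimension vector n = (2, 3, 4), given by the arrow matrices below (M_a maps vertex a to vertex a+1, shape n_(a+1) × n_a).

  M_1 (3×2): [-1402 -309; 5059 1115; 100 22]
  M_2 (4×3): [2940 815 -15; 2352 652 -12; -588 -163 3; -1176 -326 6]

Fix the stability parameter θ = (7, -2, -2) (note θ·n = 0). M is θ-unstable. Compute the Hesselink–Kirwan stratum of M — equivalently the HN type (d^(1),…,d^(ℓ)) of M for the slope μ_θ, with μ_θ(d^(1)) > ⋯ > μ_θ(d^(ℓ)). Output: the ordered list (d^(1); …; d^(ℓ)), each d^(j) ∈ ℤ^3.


Interval decomposition of M: I[1,2], I[1,3], I[2,2], I[3,3]^3.
HN type (ℓ=3): μ^(1)=5/2; μ^(2)=1; μ^(3)=-2

((1, 1, 0); (1, 1, 1); (0, 1, 3))


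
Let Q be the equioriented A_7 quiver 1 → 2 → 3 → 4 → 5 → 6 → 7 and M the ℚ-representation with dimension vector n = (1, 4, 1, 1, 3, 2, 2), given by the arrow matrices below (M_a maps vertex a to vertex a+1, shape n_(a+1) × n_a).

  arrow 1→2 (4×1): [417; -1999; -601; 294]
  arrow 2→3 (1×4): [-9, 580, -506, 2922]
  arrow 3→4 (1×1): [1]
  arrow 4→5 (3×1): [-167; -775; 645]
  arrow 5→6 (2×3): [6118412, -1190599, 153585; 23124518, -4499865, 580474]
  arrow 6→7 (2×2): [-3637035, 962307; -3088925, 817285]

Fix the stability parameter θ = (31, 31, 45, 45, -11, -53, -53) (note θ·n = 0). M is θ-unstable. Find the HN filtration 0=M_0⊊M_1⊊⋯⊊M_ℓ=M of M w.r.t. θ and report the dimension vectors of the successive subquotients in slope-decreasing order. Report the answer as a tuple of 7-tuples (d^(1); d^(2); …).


Barcode: M ≅ I[1,7], I[2,2]^3, I[5,5], I[5,6], I[7,7]. HN layers by μ_θ (5 steps, strictly decreasing):
  μ^(1)=31; μ^(2)=5; μ^(3)=-11; μ^(4)=-32; μ^(5)=-53

((0, 3, 0, 0, 0, 0, 0); (1, 1, 1, 1, 1, 1, 1); (0, 0, 0, 0, 1, 0, 0); (0, 0, 0, 0, 1, 1, 0); (0, 0, 0, 0, 0, 0, 1))


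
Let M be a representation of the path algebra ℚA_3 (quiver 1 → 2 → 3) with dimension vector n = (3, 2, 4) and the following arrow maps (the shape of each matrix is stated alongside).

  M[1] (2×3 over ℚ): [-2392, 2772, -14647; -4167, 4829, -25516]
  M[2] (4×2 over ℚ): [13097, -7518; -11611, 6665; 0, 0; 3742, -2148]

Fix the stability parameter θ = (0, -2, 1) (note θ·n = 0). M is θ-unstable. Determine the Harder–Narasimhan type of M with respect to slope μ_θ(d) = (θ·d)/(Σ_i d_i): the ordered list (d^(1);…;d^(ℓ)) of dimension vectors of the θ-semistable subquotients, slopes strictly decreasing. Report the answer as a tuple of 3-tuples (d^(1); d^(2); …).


Via rank(M_{q-1}∘⋯∘M_p): M ≅ I[1,1], I[1,3]^2, I[3,3]^2.
μ_θ-semistable layers: μ^(1)=1; μ^(2)=0; μ^(3)=-1

((0, 0, 4); (1, 0, 0); (2, 2, 0))


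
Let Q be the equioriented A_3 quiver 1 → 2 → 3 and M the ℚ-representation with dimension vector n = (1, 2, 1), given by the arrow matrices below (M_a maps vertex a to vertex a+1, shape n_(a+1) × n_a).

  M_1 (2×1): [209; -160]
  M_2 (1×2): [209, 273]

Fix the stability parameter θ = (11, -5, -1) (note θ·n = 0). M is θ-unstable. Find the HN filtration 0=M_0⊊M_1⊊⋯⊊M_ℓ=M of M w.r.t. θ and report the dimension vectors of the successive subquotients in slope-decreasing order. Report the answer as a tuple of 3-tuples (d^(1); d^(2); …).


Interval decomposition of M: I[1,3], I[2,2].
HN type (ℓ=2): μ^(1)=5/3; μ^(2)=-5

((1, 1, 1); (0, 1, 0))


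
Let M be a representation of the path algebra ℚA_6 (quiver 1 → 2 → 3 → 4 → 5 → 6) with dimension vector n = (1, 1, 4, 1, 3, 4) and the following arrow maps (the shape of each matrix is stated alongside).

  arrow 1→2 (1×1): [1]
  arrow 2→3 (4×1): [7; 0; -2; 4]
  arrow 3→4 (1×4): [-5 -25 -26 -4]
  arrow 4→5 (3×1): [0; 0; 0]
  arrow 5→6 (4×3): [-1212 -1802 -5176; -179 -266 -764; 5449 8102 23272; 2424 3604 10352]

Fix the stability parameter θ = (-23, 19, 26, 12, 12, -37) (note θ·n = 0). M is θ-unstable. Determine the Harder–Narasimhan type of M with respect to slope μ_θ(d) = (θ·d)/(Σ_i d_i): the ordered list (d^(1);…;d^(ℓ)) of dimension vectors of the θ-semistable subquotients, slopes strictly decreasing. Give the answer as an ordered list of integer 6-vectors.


Interval decomposition of M: I[1,4], I[3,3]^3, I[5,6]^3, I[6,6].
HN type (ℓ=5): μ^(1)=26; μ^(2)=19; μ^(3)=-25/2; μ^(4)=-23; μ^(5)=-37

((0, 0, 3, 0, 0, 0); (0, 1, 1, 1, 0, 0); (0, 0, 0, 0, 3, 3); (1, 0, 0, 0, 0, 0); (0, 0, 0, 0, 0, 1))


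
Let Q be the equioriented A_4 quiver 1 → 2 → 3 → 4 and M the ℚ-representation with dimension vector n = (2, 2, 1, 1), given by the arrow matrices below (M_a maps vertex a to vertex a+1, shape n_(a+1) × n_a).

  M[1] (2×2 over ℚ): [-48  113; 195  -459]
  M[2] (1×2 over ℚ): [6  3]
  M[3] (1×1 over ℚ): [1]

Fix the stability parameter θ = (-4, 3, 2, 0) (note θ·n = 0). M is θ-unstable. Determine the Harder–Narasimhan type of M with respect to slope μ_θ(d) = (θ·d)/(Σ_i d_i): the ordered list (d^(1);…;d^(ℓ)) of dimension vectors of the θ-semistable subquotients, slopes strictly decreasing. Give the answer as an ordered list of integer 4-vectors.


Interval decomposition of M: I[1,2], I[1,4].
HN type (ℓ=3): μ^(1)=3; μ^(2)=5/3; μ^(3)=-4

((0, 1, 0, 0); (0, 1, 1, 1); (2, 0, 0, 0))


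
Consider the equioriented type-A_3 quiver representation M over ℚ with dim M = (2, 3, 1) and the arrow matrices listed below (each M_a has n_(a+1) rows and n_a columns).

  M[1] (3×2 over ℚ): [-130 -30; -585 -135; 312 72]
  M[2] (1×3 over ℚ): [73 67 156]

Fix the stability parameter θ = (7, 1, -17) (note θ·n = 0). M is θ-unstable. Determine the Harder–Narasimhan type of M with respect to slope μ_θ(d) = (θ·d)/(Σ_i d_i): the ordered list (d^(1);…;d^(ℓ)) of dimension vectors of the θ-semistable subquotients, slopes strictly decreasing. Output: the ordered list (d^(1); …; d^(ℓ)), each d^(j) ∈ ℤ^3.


Barcode: M ≅ I[1,1], I[1,3], I[2,2]^2. HN layers by μ_θ (3 steps, strictly decreasing):
  μ^(1)=7; μ^(2)=1; μ^(3)=-3

((1, 0, 0); (0, 2, 0); (1, 1, 1))


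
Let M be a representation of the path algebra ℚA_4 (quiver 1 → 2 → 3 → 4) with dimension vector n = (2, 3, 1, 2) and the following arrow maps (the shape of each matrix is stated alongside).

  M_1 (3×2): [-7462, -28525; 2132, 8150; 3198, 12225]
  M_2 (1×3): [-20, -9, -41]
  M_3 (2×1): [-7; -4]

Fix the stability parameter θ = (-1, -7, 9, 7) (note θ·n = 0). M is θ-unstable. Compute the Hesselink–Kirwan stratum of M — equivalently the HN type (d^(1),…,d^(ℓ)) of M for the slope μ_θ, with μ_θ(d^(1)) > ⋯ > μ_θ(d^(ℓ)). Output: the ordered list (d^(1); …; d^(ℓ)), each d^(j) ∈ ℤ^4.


Barcode: M ≅ I[1,1], I[1,4], I[2,2]^2, I[4,4]. HN layers by μ_θ (5 steps, strictly decreasing):
  μ^(1)=8; μ^(2)=7; μ^(3)=-1; μ^(4)=-4; μ^(5)=-7

((0, 0, 1, 1); (0, 0, 0, 1); (1, 0, 0, 0); (1, 1, 0, 0); (0, 2, 0, 0))


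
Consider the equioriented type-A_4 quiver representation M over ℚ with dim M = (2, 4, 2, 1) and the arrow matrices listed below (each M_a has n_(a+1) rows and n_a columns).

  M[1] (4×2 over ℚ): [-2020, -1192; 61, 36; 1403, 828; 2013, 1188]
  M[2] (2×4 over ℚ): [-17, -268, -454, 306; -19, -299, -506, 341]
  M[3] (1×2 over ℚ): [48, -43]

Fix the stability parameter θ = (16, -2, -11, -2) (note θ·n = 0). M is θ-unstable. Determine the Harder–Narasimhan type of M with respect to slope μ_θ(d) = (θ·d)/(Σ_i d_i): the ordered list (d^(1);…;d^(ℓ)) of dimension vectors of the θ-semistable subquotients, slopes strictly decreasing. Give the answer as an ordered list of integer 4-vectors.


Barcode: M ≅ I[1,2], I[1,4], I[2,2], I[2,3]. HN layers by μ_θ (4 steps, strictly decreasing):
  μ^(1)=7; μ^(2)=1/4; μ^(3)=-2; μ^(4)=-13/2

((1, 1, 0, 0); (1, 1, 1, 1); (0, 1, 0, 0); (0, 1, 1, 0))


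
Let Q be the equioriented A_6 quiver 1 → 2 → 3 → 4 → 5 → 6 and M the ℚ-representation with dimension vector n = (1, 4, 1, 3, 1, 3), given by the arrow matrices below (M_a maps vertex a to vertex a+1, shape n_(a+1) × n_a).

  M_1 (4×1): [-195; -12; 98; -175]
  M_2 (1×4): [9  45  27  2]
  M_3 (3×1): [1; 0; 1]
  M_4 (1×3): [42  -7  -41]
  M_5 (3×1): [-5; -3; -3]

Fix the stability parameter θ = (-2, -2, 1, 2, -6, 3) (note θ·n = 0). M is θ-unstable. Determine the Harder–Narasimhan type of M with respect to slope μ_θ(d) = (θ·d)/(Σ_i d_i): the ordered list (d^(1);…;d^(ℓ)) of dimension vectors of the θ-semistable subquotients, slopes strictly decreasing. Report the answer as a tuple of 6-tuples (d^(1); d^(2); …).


Barcode: M ≅ I[1,6], I[2,2]^3, I[4,4]^2, I[6,6]^2. HN layers by μ_θ (4 steps, strictly decreasing):
  μ^(1)=3; μ^(2)=2; μ^(3)=-1; μ^(4)=-2

((0, 0, 0, 0, 0, 3); (0, 0, 0, 2, 0, 0); (0, 0, 1, 1, 1, 0); (1, 4, 0, 0, 0, 0))


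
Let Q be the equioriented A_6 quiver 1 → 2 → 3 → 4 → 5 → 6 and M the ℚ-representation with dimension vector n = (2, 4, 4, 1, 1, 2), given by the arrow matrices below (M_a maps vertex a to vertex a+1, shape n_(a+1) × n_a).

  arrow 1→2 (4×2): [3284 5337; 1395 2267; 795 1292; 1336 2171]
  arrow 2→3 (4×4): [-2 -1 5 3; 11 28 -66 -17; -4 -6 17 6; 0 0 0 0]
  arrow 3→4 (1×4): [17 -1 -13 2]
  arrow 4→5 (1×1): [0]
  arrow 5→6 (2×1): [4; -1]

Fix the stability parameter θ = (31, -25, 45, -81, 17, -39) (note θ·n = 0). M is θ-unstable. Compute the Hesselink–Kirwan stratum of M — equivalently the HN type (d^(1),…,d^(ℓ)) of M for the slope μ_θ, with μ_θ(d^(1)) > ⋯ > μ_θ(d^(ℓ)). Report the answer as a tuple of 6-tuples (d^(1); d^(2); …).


Interval decomposition of M: I[1,3], I[1,4], I[2,2], I[2,3], I[3,3], I[5,6], I[6,6].
HN type (ℓ=6): μ^(1)=45; μ^(2)=3; μ^(3)=-15/2; μ^(4)=-11; μ^(5)=-25; μ^(6)=-39

((0, 0, 3, 0, 0, 0); (1, 1, 0, 0, 0, 0); (1, 1, 1, 1, 0, 0); (0, 0, 0, 0, 1, 1); (0, 2, 0, 0, 0, 0); (0, 0, 0, 0, 0, 1))


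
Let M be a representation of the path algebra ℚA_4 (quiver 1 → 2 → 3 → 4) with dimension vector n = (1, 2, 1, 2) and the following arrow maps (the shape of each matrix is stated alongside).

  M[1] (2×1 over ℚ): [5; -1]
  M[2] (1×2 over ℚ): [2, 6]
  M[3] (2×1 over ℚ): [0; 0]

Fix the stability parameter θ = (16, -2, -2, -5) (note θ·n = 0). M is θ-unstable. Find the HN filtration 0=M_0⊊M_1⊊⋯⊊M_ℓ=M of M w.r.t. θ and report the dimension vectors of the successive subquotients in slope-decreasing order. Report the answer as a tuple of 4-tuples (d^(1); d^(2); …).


Interval decomposition of M: I[1,3], I[2,2], I[4,4]^2.
HN type (ℓ=3): μ^(1)=4; μ^(2)=-2; μ^(3)=-5

((1, 1, 1, 0); (0, 1, 0, 0); (0, 0, 0, 2))


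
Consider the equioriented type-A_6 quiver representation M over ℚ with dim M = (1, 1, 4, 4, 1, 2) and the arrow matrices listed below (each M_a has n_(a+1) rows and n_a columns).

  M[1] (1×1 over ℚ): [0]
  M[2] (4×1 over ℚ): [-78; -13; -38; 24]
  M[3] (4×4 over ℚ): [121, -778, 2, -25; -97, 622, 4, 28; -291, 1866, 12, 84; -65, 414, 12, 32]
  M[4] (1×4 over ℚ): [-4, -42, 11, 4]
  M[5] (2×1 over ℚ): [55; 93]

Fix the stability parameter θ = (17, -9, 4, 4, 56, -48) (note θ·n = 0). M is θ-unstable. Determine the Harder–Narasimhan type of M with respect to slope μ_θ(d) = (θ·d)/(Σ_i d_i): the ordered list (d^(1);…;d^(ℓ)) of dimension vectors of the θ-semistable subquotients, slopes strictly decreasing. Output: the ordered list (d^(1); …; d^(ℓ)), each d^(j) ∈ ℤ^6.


Barcode: M ≅ I[1,1], I[2,3], I[3,3], I[3,4], I[3,6], I[4,4]^2, I[6,6]. HN layers by μ_θ (4 steps, strictly decreasing):
  μ^(1)=17; μ^(2)=4; μ^(3)=-9; μ^(4)=-48

((1, 0, 0, 0, 0, 0); (0, 0, 4, 4, 1, 1); (0, 1, 0, 0, 0, 0); (0, 0, 0, 0, 0, 1))


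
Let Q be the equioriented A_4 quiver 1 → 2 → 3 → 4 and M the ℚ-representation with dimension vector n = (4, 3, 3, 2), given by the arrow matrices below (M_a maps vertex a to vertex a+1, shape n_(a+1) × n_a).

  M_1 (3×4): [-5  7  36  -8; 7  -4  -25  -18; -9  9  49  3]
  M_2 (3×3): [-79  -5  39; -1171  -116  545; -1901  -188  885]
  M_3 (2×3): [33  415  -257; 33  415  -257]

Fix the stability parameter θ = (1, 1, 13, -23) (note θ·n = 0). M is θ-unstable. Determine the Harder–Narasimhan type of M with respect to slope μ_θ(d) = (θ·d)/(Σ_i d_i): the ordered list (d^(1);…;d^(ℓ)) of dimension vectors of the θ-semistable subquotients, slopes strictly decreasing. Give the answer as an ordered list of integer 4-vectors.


Barcode: M ≅ I[1,1], I[1,3]^2, I[1,4], I[4,4]. HN layers by μ_θ (4 steps, strictly decreasing):
  μ^(1)=13; μ^(2)=1; μ^(3)=-2; μ^(4)=-23

((0, 0, 2, 0); (3, 2, 0, 0); (1, 1, 1, 1); (0, 0, 0, 1))


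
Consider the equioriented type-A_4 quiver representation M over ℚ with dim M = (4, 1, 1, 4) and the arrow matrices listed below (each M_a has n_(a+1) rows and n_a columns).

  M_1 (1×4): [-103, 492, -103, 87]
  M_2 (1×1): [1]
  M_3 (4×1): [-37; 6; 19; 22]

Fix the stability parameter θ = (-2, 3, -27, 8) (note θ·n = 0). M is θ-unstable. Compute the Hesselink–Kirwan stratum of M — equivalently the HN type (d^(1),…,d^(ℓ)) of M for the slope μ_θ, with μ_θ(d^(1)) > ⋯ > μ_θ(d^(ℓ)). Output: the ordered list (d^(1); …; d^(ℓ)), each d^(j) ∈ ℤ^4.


Barcode: M ≅ I[1,1]^3, I[1,4], I[4,4]^3. HN layers by μ_θ (3 steps, strictly decreasing):
  μ^(1)=8; μ^(2)=-2; μ^(3)=-26/3

((0, 0, 0, 4); (3, 0, 0, 0); (1, 1, 1, 0))


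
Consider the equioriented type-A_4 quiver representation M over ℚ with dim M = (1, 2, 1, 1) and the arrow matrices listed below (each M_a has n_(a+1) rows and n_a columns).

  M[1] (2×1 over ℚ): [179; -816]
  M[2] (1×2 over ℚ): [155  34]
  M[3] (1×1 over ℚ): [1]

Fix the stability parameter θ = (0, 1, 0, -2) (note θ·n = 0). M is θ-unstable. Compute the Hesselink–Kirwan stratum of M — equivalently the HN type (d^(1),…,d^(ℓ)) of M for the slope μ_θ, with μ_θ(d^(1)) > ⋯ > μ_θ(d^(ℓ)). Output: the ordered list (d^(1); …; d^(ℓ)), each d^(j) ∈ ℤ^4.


Via rank(M_{q-1}∘⋯∘M_p): M ≅ I[1,4], I[2,2].
μ_θ-semistable layers: μ^(1)=1; μ^(2)=-1/4

((0, 1, 0, 0); (1, 1, 1, 1))
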